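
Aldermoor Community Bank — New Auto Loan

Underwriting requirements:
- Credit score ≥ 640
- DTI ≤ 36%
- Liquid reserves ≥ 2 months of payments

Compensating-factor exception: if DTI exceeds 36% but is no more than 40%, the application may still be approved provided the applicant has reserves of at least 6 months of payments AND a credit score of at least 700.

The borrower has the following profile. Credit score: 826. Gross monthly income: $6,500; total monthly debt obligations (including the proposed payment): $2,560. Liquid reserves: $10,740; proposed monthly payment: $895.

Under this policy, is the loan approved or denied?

Credit score 826 ≥ 640 (meets base)
DTI: 2,560 ÷ 6,500 = 39.4%, over the 36% base limit.
Reserves = 10,740/895 = 12.0 months ≥ 2
DTI 39.4% is within the 36%–40% exception band; checking compensating factors.
Override check — reserves: 12.0 mo (ok); score: 826 (ok).
Both override conditions satisfied; DTI exception granted.

Approved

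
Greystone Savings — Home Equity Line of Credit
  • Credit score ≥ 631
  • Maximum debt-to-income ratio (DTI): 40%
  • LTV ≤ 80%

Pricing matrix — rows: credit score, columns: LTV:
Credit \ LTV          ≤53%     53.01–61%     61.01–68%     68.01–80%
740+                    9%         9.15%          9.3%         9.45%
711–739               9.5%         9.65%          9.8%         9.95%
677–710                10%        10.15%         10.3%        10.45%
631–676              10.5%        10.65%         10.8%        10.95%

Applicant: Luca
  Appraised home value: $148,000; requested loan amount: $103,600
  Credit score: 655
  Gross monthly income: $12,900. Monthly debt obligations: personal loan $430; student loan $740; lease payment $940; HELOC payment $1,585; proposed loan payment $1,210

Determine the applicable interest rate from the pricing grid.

Credit score 655 ≥ 631; Total monthly debts = (430 + 740 + 940 + 1,585 + 1,210) = 4,905. DTI: 4,905 ÷ 12,900 = 38%, within the 40% cap
Loan-to-value = 103,600/148,000 = 70% — pass (80% max)
Credit 655 → row 631–676; LTV 70% → column 68.01–80%. Grid cell → 10.95%.

10.95%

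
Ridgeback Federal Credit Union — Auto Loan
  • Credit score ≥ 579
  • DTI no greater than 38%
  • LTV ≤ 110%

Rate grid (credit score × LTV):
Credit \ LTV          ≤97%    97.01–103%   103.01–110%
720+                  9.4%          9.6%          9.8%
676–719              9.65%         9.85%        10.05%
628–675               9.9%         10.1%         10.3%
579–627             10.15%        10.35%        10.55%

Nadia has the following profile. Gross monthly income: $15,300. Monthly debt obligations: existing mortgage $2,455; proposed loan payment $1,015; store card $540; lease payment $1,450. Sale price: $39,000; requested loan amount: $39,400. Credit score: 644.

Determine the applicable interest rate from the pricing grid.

Credit score 644 ≥ 579; Total monthly debts = (2,455 + 1,015 + 540 + 1,450) = 5,460. DTI = 5,460/15,300 = 35.7% ≤ 38%
LTV: 39,400 ÷ 39,000 = 101%, within 110% cap
Score 644 is in the 628–675 band; LTV 101% is in the 97.01–103% band → 10.1%.

10.1%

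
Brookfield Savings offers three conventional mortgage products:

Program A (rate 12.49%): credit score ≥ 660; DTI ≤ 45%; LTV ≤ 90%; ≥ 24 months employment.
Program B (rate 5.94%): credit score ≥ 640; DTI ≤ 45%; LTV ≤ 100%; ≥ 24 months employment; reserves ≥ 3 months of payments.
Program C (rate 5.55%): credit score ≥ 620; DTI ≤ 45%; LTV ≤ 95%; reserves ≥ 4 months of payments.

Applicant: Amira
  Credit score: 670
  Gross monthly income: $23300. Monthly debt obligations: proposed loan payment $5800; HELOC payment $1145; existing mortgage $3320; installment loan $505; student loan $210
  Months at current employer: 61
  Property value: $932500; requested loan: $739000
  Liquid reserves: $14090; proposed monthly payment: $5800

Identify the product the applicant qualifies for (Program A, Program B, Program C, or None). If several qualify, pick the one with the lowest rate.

Total debts = (5,800 + 1,145 + 3,320 + 505 + 210) = 10,980; DTI = 10,980/23,300 = 47.1%.
LTV = 739,000/932,500 = 79.2%.
Reserves = 14,090/5,800 = 2.4 months.
Program A: score 670 ≥ 660; DTI 47.1% > 45%; LTV 79.2% ≤ 90%; employment 61 ≥ 24 mo → does not qualify.
Program B: score 670 ≥ 640; DTI 47.1% > 45%; LTV 79.2% ≤ 100%; employment 61 ≥ 24 mo; reserves 2.4 < 3 mo → does not qualify.
Program C: score 670 ≥ 620; DTI 47.1% > 45%; LTV 79.2% ≤ 95%; reserves 2.4 < 4 mo → does not qualify.

None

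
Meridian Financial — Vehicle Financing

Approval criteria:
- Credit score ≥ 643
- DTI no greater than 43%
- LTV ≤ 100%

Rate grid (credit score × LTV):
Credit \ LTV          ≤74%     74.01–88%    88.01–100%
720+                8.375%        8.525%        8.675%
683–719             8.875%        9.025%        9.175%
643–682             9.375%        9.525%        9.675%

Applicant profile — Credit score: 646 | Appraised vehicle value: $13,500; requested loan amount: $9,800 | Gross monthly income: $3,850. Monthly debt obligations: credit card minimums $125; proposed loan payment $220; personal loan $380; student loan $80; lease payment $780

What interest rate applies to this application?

Credit score 646 ≥ 643; Total monthly debts = (125 + 220 + 380 + 80 + 780) = 1,585. DTI = 1,585/3,850 = 41.2% ≤ 43%
LTV: 9,800 ÷ 13,500 = 72.6%, within 100% cap
Score 646 is in the 643–682 band; LTV 72.6% is in the ≤74% band → 9.375%.

9.375%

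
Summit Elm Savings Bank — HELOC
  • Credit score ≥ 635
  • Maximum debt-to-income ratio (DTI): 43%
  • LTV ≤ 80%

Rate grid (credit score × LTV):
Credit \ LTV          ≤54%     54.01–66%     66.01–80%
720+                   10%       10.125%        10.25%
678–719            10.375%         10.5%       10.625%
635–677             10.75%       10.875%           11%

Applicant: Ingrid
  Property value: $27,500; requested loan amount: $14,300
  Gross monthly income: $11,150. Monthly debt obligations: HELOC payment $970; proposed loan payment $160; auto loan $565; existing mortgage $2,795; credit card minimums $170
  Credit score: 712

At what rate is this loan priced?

10.375%

Credit score 712 ≥ 635; Total monthly debts = (970 + 160 + 565 + 2,795 + 170) = 4,660. Debt-to-income = 4,660/11,150 = 41.8% — meets 43% limit
LTV = 14,300/27,500 = 52% ≤ 80%
Row: 712 falls in 678–719. Column: 52% falls in ≤54%. Rate = 10.375%.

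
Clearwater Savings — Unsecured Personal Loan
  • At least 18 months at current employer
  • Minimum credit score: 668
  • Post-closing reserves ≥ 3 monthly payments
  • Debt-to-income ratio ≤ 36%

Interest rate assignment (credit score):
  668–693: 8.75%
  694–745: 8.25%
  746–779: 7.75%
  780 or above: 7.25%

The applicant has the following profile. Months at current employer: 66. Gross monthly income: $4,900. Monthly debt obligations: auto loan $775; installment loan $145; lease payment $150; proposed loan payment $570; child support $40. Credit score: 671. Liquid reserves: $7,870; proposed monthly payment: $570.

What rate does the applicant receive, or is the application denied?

Approved at 8.75%

Credit score 671 ≥ 668 (meets minimum)
Employment 66 ≥ 18 months
Total monthly debts = (775 + 145 + 150 + 570 + 40) = 1,680. DTI = 1,680/4,900 = 34.3% ≤ 36%
Liquid reserves cover 7,870/570 = 13.8 months — ≥ 3 required
All requirements met. Score 671 falls in the 668–693 tier → 8.75%.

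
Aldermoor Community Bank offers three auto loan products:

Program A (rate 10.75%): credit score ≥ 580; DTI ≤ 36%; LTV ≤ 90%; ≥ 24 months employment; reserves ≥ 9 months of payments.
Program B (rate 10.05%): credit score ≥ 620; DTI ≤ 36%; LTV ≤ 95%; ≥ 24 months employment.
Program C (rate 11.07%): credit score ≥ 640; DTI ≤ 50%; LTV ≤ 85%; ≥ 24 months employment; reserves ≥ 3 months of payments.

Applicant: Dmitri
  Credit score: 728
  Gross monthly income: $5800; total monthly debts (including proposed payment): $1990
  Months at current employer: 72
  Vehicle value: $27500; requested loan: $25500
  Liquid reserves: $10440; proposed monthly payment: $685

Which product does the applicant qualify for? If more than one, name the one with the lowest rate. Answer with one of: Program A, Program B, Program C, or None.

DTI = 1,990/5,800 = 34.3%.
LTV = 25,500/27,500 = 92.7%.
Reserves = 10,440/685 = 15.2 months.
Program A: score 728 ≥ 580; DTI 34.3% ≤ 36%; LTV 92.7% > 90%; employment 72 ≥ 24 mo; reserves 15.2 ≥ 9 mo → does not qualify.
Program B: score 728 ≥ 620; DTI 34.3% ≤ 36%; LTV 92.7% ≤ 95%; employment 72 ≥ 24 mo → qualifies.
Program C: score 728 ≥ 640; DTI 34.3% ≤ 50%; LTV 92.7% > 85%; employment 72 ≥ 24 mo; reserves 15.2 ≥ 3 mo → does not qualify.

Program B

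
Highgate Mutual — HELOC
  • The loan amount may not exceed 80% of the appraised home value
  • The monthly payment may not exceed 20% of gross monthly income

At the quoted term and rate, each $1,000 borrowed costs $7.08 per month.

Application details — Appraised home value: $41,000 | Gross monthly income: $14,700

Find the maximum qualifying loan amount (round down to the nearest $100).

$32,800

Payment cap: 20% × $14,700 = $2,940/month.
At $7.08 per $1,000, that supports 2,940/7.08 × 1,000 ≈ $415,254 → $415,200.
LTV cap: 80% × $41,000 = $32,800 → $32,800.
Binding constraint: loan-to-value.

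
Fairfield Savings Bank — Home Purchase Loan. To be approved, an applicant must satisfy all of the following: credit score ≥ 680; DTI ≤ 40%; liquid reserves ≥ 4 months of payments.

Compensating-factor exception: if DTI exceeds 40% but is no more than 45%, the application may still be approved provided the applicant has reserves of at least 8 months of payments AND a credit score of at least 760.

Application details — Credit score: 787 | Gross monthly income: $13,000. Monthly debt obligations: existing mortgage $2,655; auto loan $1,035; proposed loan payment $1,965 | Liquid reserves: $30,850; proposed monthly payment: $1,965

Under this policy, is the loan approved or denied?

Approved

Credit score 787 ≥ 680 (meets base)
Total debts = (2,655 + 1,035 + 1,965) = 5,655. DTI = 5,655/13,000 = 43.5% > 40% — standard DTI limit exceeded.
Liquid reserves cover 30,850/1,965 = 15.7 months — ≥ 4 required
DTI 43.5% is within the 40%–45% exception band; checking compensating factors.
Reserves 15.7 ≥ 8 months; credit score 787 ≥ 760.
Both compensating conditions met → exception applies.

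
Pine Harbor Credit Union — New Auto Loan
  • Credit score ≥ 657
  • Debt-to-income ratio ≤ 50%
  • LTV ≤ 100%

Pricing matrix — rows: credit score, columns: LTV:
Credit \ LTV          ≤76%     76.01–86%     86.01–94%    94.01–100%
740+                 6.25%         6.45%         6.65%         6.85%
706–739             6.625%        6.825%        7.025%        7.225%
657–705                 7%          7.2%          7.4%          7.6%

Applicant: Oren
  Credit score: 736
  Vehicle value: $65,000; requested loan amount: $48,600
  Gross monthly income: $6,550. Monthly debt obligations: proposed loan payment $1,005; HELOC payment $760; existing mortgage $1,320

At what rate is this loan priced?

Credit score 736 ≥ 657; Total monthly debts = (1,005 + 760 + 1,320) = 3,085. Debt-to-income = 3,085/6,550 = 47.1% — meets 50% limit
Loan-to-value = 48,600/65,000 = 74.8% — pass (100% max)
Credit 736 → row 706–739; LTV 74.8% → column ≤76%. Grid cell → 6.625%.

6.625%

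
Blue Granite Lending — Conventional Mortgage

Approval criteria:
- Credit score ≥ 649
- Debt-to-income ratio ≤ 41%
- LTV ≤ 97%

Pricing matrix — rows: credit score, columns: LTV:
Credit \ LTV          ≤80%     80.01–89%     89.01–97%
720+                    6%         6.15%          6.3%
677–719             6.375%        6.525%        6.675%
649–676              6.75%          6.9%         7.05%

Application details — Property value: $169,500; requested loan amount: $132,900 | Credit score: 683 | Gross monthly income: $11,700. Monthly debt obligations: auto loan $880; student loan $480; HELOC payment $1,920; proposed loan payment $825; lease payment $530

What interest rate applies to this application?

Credit score 683 ≥ 649; Total monthly debts = (880 + 480 + 1,920 + 825 + 530) = 4,635. Debt-to-income = 4,635/11,700 = 39.6% — meets 41% limit
Loan-to-value = 132,900/169,500 = 78.4% — pass (97% max)
Row: 683 falls in 677–719. Column: 78.4% falls in ≤80%. Rate = 6.375%.

6.375%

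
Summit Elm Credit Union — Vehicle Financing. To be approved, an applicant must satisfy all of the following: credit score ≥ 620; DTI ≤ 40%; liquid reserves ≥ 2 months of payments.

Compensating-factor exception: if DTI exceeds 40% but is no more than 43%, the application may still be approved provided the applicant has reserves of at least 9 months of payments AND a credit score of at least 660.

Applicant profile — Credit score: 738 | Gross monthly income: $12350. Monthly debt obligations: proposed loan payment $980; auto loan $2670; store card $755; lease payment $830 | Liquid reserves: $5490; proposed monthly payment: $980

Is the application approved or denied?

Denied

Credit score 738 ≥ 620 (meets base)
Total debts = (980 + 2,670 + 755 + 830) = 5,235. DTI: 5,235 ÷ 12,350 = 42.4%, over the 40% base limit.
Reserves = 5,490/980 = 5.6 months ≥ 2
DTI 42.4% is within the 40%–43% exception band; checking compensating factors.
Override check — reserves: 5.6 mo (short of 9); score: 738 (ok).
Override conditions not both satisfied; exception does not apply.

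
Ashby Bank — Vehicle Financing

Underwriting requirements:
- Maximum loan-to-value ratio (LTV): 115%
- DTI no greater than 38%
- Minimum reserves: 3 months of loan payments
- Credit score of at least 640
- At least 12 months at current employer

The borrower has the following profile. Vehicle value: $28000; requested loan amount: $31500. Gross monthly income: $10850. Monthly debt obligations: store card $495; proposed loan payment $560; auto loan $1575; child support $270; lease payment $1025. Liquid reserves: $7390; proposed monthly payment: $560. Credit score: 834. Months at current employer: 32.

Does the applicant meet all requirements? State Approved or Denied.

LTV: 31,500 ÷ 28,000 = 112.5%, within 115% cap
Total monthly debts = (495 + 560 + 1,575 + 270 + 1,025) = 3,925. DTI: 3,925 ÷ 10,850 = 36.2%, within the 38% cap
Liquid reserves cover 7,390/560 = 13.2 months — ≥ 3 required
Credit score 834 ≥ 640 (meets)
Employment 32 ≥ 12 months
All criteria satisfied.

Approved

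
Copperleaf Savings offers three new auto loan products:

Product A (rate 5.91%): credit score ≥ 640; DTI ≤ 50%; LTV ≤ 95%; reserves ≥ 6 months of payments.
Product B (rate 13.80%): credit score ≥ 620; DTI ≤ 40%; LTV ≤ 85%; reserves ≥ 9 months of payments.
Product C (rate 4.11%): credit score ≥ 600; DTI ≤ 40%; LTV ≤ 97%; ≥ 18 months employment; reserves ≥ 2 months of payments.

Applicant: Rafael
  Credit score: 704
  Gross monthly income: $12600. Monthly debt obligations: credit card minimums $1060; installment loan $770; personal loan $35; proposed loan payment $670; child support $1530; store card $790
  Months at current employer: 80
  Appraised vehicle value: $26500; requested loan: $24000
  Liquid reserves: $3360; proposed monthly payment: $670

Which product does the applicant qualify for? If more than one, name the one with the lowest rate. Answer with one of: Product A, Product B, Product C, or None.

Total debts = (1,060 + 770 + 35 + 670 + 1,530 + 790) = 4,855; DTI = 4,855/12,600 = 38.5%.
LTV = 24,000/26,500 = 90.6%.
Reserves = 3,360/670 = 5.0 months.
Product A: score 704 ≥ 640; DTI 38.5% ≤ 50%; LTV 90.6% ≤ 95%; reserves 5.0 < 6 mo → does not qualify.
Product B: score 704 ≥ 620; DTI 38.5% ≤ 40%; LTV 90.6% > 85%; reserves 5.0 < 9 mo → does not qualify.
Product C: score 704 ≥ 600; DTI 38.5% ≤ 40%; LTV 90.6% ≤ 97%; employment 80 ≥ 18 mo; reserves 5.0 ≥ 2 mo → qualifies.

Product C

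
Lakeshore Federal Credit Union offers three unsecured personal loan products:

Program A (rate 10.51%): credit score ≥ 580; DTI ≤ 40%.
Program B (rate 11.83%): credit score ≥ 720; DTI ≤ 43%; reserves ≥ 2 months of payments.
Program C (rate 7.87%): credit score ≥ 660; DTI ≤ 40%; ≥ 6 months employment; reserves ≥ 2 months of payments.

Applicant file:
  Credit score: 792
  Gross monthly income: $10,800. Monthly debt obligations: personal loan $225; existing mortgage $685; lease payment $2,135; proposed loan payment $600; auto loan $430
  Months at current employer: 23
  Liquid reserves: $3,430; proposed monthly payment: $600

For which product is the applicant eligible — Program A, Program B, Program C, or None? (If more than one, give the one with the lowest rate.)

Total debts = (225 + 685 + 2,135 + 600 + 430) = 4,075; DTI = 4,075/10,800 = 37.7%.
Reserves = 3,430/600 = 5.7 months.
Program A: score 792 ≥ 580; DTI 37.7% ≤ 40% → qualifies.
Program B: score 792 ≥ 720; DTI 37.7% ≤ 43%; reserves 5.7 ≥ 2 mo → qualifies.
Program C: score 792 ≥ 660; DTI 37.7% ≤ 40%; employment 23 ≥ 6 mo; reserves 5.7 ≥ 2 mo → qualifies.
Qualifying: Program A, Program B, Program C. Lowest rate is 7.87% → Program C.

Program C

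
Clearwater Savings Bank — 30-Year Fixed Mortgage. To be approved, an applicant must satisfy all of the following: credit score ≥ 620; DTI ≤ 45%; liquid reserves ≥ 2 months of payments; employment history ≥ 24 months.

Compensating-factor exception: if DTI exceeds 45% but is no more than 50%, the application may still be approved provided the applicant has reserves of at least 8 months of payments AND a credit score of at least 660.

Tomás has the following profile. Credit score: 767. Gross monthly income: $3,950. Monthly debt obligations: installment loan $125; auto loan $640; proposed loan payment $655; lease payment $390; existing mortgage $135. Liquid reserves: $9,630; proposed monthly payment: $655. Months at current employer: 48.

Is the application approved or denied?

Credit score 767 ≥ 620 (meets base)
Total debts = (125 + 640 + 655 + 390 + 135) = 1,945. DTI = 1,945/3,950 = 49.2% > 45% — standard DTI limit exceeded.
Reserves = 9,630/655 = 14.7 months ≥ 2
Employment 48 ≥ 24 months
DTI 49.2% is within the 45%–50% exception band; checking compensating factors.
Override check — reserves: 14.7 mo (ok); score: 767 (ok).
Both override conditions satisfied; DTI exception granted.

Approved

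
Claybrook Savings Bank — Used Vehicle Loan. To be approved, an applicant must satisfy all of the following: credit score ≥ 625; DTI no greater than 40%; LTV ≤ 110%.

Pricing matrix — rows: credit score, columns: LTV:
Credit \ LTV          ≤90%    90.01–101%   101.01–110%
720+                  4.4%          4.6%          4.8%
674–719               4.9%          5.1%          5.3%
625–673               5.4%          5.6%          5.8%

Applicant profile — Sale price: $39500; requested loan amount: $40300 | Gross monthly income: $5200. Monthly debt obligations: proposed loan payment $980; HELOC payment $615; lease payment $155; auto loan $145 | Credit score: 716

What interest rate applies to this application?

Credit score 716 ≥ 625; Total monthly debts = (980 + 615 + 155 + 145) = 1,895. Debt-to-income = 1,895/5,200 = 36.4% — meets 40% limit
LTV: 40,300 ÷ 39,500 = 102%, within 110% cap
Credit 716 → row 674–719; LTV 102% → column 101.01–110%. Grid cell → 5.3%.

5.3%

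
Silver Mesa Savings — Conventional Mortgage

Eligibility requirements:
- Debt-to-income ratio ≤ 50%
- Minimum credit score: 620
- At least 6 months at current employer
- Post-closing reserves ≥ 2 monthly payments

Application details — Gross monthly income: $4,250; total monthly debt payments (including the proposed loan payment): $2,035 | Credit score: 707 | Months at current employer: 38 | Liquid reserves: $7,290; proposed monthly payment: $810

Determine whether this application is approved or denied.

Approved

DTI = 2,035/4,250 = 47.9% ≤ 50%
Credit score 707 ≥ 620 (meets)
Employment 38 ≥ 6 months
Reserves: 7,290 ÷ 810 = 9.0 months (meets 2-month minimum)
All criteria satisfied.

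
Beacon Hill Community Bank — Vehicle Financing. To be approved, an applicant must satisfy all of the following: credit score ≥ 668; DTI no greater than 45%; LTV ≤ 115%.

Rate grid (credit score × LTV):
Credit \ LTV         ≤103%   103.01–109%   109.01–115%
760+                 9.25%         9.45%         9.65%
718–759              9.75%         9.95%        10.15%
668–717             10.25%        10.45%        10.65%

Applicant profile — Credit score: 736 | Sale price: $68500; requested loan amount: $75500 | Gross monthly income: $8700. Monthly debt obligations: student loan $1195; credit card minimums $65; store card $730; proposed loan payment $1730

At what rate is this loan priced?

Credit score 736 ≥ 668; Total monthly debts = (1,195 + 65 + 730 + 1,730) = 3,720. DTI: 3,720 ÷ 8,700 = 42.8%, within the 45% cap
Loan-to-value = 75,500/68,500 = 110.2% — pass (115% max)
Row: 736 falls in 718–759. Column: 110.2% falls in 109.01–115%. Rate = 10.15%.

10.15%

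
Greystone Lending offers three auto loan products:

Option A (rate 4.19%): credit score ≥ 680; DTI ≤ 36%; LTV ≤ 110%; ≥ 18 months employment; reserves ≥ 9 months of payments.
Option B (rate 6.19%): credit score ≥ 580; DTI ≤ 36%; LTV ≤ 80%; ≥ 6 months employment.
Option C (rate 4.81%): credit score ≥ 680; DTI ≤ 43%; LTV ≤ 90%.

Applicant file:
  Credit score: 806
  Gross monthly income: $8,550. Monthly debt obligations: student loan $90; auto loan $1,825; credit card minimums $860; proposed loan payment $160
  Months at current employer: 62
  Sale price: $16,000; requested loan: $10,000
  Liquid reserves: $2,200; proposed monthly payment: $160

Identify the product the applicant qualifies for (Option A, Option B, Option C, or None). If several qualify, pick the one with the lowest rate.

Total debts = (90 + 1,825 + 860 + 160) = 2,935; DTI = 2,935/8,550 = 34.3%.
LTV = 10,000/16,000 = 62.5%.
Reserves = 2,200/160 = 13.8 months.
Option A: score 806 ≥ 680; DTI 34.3% ≤ 36%; LTV 62.5% ≤ 110%; employment 62 ≥ 18 mo; reserves 13.8 ≥ 9 mo → qualifies.
Option B: score 806 ≥ 580; DTI 34.3% ≤ 36%; LTV 62.5% ≤ 80%; employment 62 ≥ 6 mo → qualifies.
Option C: score 806 ≥ 680; DTI 34.3% ≤ 43%; LTV 62.5% ≤ 90% → qualifies.
Qualifying: Option A, Option B, Option C. Lowest rate is 4.19% → Option A.

Option A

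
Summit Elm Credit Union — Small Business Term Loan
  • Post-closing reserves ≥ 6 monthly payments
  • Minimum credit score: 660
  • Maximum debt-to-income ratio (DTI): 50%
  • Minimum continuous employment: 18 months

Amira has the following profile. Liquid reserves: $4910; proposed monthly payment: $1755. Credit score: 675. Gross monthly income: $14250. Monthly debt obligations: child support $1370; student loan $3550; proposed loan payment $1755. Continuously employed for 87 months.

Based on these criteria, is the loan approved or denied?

Denied

Reserves: 4,910 ÷ 1,755 = 2.8 months (below 6-month minimum)
Credit score 675 ≥ 660 (meets)
Total monthly debts = (1,370 + 3,550 + 1,755) = 6,675. DTI = 6,675/14,250 = 46.8% ≤ 50%
Employment 87 ≥ 18 months
Fails on reserves.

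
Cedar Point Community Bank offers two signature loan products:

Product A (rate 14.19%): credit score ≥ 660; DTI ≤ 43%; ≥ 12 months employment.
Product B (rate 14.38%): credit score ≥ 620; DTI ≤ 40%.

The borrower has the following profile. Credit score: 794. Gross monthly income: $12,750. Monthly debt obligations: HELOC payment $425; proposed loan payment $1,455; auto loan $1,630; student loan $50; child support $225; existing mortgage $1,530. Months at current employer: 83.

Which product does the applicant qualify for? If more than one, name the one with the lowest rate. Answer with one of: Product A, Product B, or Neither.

Total debts = (425 + 1,455 + 1,630 + 50 + 225 + 1,530) = 5,315; DTI = 5,315/12,750 = 41.7%.
Product A: score 794 ≥ 660; DTI 41.7% ≤ 43%; employment 83 ≥ 12 mo → qualifies.
Product B: score 794 ≥ 620; DTI 41.7% > 40% → does not qualify.

Product A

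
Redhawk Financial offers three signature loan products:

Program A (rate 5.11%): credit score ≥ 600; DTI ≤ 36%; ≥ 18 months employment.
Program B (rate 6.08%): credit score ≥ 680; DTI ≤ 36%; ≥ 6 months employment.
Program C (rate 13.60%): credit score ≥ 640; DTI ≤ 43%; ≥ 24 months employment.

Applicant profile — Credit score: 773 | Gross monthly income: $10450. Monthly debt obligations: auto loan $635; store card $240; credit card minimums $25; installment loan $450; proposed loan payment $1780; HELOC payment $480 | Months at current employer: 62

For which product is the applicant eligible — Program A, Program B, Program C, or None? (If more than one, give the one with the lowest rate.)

Program A

Total debts = (635 + 240 + 25 + 450 + 1,780 + 480) = 3,610; DTI = 3,610/10,450 = 34.5%.
Program A: score 773 ≥ 600; DTI 34.5% ≤ 36%; employment 62 ≥ 18 mo → qualifies.
Program B: score 773 ≥ 680; DTI 34.5% ≤ 36%; employment 62 ≥ 6 mo → qualifies.
Program C: score 773 ≥ 640; DTI 34.5% ≤ 43%; employment 62 ≥ 24 mo → qualifies.
Qualifying: Program A, Program B, Program C. Lowest rate is 5.11% → Program A.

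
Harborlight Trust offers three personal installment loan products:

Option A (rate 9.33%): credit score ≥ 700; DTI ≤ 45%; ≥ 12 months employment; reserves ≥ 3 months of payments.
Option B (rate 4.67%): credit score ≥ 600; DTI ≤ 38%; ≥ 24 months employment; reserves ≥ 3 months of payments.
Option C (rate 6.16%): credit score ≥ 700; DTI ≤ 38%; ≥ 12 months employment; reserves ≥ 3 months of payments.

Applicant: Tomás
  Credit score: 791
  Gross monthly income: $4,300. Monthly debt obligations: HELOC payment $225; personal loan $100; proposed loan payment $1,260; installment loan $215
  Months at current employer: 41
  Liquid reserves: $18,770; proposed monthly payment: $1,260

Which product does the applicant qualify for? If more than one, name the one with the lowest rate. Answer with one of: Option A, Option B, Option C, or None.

Option A

Total debts = (225 + 100 + 1,260 + 215) = 1,800; DTI = 1,800/4,300 = 41.9%.
Reserves = 18,770/1,260 = 14.9 months.
Option A: score 791 ≥ 700; DTI 41.9% ≤ 45%; employment 41 ≥ 12 mo; reserves 14.9 ≥ 3 mo → qualifies.
Option B: score 791 ≥ 600; DTI 41.9% > 38%; employment 41 ≥ 24 mo; reserves 14.9 ≥ 3 mo → does not qualify.
Option C: score 791 ≥ 700; DTI 41.9% > 38%; employment 41 ≥ 12 mo; reserves 14.9 ≥ 3 mo → does not qualify.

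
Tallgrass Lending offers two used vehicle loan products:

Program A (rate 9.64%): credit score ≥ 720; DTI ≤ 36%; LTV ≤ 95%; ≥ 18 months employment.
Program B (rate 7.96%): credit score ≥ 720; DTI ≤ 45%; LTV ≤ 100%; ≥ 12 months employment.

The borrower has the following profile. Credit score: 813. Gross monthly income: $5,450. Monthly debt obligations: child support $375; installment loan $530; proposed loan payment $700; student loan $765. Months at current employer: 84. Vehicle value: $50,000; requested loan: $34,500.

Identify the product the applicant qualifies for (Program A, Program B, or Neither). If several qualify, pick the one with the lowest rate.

Total debts = (375 + 530 + 700 + 765) = 2,370; DTI = 2,370/5,450 = 43.5%.
LTV = 34,500/50,000 = 69%.
Program A: score 813 ≥ 720; DTI 43.5% > 36%; LTV 69% ≤ 95%; employment 84 ≥ 18 mo → does not qualify.
Program B: score 813 ≥ 720; DTI 43.5% ≤ 45%; LTV 69% ≤ 100%; employment 84 ≥ 12 mo → qualifies.

Program B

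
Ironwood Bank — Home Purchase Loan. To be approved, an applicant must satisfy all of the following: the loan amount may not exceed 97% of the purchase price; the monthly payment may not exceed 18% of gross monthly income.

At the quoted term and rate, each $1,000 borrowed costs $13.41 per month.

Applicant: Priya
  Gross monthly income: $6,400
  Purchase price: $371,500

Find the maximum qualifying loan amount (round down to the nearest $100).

Payment cap: 18% × $6,400 = $1,152/month.
At $13.41 per $1,000, that supports 1,152/13.41 × 1,000 ≈ $85,906 → $85,900.
LTV cap: 97% × $371,500 = $360,355 → $360,300.
Binding constraint: payment-to-income.

$85,900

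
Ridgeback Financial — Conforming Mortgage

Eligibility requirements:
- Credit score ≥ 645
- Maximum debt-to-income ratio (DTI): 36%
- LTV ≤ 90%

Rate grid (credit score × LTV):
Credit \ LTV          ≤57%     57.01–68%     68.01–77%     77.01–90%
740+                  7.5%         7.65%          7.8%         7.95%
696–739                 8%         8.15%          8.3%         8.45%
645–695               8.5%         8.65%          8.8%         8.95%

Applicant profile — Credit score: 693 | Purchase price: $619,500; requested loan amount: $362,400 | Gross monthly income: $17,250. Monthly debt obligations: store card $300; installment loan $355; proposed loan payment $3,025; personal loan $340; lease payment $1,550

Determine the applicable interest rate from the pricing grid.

Credit score 693 ≥ 645; Total monthly debts = (300 + 355 + 3,025 + 340 + 1,550) = 5,570. DTI = 5,570/17,250 = 32.3% ≤ 36%
LTV = 362,400/619,500 = 58.5% ≤ 90%
Score 693 is in the 645–695 band; LTV 58.5% is in the 57.01–68% band → 8.65%.

8.65%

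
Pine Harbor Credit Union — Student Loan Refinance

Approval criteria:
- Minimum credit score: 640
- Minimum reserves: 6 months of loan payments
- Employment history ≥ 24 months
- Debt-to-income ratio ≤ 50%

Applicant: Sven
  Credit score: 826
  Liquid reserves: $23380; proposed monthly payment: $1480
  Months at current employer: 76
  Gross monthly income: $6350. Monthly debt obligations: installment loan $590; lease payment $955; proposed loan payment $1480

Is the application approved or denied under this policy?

Approved

Credit score 826 ≥ 640 (meets)
Reserves: 23,380 ÷ 1,480 = 15.8 months (meets 6-month minimum)
Employment 76 ≥ 24 months
Total monthly debts = (590 + 955 + 1,480) = 3,025. DTI: 3,025 ÷ 6,350 = 47.6%, within the 50% cap
All criteria satisfied.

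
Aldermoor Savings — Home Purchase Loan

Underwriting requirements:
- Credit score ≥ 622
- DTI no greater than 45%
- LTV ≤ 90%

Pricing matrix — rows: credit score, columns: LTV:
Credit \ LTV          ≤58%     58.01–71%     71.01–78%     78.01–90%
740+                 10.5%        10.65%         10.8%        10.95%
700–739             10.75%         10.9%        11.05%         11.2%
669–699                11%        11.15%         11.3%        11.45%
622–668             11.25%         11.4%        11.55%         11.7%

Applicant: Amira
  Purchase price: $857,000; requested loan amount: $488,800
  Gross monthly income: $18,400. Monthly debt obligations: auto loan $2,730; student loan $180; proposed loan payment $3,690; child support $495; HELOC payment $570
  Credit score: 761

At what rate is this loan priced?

10.5%

Credit score 761 ≥ 622; Total monthly debts = (2,730 + 180 + 3,690 + 495 + 570) = 7,665. DTI: 7,665 ÷ 18,400 = 41.7%, within the 45% cap
LTV = 488,800/857,000 = 57% ≤ 90%
Credit 761 → row 740+; LTV 57% → column ≤58%. Grid cell → 10.5%.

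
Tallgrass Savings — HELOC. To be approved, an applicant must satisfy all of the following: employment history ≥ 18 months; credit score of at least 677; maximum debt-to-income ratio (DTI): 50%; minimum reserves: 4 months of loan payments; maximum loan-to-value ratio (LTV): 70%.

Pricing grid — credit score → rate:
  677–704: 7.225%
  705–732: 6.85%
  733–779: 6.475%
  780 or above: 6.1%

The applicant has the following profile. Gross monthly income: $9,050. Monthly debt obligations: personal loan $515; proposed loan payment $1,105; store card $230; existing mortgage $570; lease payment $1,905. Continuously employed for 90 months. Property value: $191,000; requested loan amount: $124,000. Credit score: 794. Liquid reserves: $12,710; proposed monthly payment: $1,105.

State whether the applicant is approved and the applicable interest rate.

Approved at 6.1%

Credit score 794 ≥ 677 (meets minimum)
LTV = 124,000/191,000 = 64.9% ≤ 70%
Reserves: 12,710 ÷ 1,105 = 11.5 months (meets 4-month minimum)
Total monthly debts = (515 + 1,105 + 230 + 570 + 1,905) = 4,325. DTI: 4,325 ÷ 9,050 = 47.8%, within the 50% cap
Employment 90 ≥ 18 months
All requirements met. Score 794 falls in the 780 or above tier → 6.1%.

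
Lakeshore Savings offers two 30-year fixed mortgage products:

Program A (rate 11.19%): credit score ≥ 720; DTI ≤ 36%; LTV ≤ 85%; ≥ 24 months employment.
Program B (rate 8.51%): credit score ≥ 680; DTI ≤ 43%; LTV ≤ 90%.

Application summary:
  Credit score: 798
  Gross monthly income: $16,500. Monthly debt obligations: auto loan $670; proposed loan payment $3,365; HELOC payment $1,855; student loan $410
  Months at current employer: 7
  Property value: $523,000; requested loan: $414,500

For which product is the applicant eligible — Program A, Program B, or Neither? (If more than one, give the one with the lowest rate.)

Total debts = (670 + 3,365 + 1,855 + 410) = 6,300; DTI = 6,300/16,500 = 38.2%.
LTV = 414,500/523,000 = 79.3%.
Program A: score 798 ≥ 720; DTI 38.2% > 36%; LTV 79.3% ≤ 85%; employment 7 < 24 mo → does not qualify.
Program B: score 798 ≥ 680; DTI 38.2% ≤ 43%; LTV 79.3% ≤ 90% → qualifies.

Program B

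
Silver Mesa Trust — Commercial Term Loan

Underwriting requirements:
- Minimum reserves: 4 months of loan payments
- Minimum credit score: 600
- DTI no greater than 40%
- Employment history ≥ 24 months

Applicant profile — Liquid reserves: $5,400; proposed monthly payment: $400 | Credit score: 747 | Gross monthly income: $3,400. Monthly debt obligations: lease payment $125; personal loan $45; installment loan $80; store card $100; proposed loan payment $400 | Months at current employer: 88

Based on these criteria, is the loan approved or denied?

Reserves: 5,400 ÷ 400 = 13.5 months (meets 4-month minimum)
Credit score 747 ≥ 600 (meets)
Total monthly debts = (125 + 45 + 80 + 100 + 400) = 750. Debt-to-income = 750/3,400 = 22.1% — meets 40% limit
Employment 88 ≥ 24 months
All criteria satisfied.

Approved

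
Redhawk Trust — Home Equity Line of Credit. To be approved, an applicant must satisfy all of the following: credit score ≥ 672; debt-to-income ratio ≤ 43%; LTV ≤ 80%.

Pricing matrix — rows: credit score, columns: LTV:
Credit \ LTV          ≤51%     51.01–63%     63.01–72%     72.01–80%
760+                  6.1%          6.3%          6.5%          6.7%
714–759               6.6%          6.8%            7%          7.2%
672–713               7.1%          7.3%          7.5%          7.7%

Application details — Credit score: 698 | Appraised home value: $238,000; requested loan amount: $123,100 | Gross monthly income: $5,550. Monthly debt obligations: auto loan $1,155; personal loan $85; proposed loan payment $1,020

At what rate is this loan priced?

7.3%

Credit score 698 ≥ 672; Total monthly debts = (1,155 + 85 + 1,020) = 2,260. DTI: 2,260 ÷ 5,550 = 40.7%, within the 43% cap
LTV = 123,100/238,000 = 51.7% ≤ 80%
Score 698 is in the 672–713 band; LTV 51.7% is in the 51.01–63% band → 7.3%.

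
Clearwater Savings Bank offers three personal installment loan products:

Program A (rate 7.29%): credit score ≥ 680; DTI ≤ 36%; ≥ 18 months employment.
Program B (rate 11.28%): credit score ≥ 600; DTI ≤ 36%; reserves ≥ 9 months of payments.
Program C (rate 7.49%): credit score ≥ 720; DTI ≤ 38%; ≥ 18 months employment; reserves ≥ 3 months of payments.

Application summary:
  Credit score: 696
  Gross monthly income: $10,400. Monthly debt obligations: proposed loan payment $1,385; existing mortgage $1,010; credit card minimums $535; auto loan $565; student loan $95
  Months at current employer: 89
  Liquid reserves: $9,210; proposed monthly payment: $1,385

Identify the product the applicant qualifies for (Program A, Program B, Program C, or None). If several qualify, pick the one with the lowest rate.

Total debts = (1,385 + 1,010 + 535 + 565 + 95) = 3,590; DTI = 3,590/10,400 = 34.5%.
Reserves = 9,210/1,385 = 6.6 months.
Program A: score 696 ≥ 680; DTI 34.5% ≤ 36%; employment 89 ≥ 18 mo → qualifies.
Program B: score 696 ≥ 600; DTI 34.5% ≤ 36%; reserves 6.6 < 9 mo → does not qualify.
Program C: score 696 < 720; DTI 34.5% ≤ 38%; employment 89 ≥ 18 mo; reserves 6.6 ≥ 3 mo → does not qualify.

Program A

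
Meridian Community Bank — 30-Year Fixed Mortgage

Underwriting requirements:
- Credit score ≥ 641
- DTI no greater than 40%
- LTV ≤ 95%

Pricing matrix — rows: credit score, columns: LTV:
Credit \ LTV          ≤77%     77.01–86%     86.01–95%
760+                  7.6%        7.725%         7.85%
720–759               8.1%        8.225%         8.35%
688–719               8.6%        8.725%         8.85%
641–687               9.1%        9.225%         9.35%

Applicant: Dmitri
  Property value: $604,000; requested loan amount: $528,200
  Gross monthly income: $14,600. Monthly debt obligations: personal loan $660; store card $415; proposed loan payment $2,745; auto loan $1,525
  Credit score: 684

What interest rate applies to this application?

Credit score 684 ≥ 641; Total monthly debts = (660 + 415 + 2,745 + 1,525) = 5,345. Debt-to-income = 5,345/14,600 = 36.6% — meets 40% limit
Loan-to-value = 528,200/604,000 = 87.5% — pass (95% max)
Score 684 is in the 641–687 band; LTV 87.5% is in the 86.01–95% band → 9.35%.

9.35%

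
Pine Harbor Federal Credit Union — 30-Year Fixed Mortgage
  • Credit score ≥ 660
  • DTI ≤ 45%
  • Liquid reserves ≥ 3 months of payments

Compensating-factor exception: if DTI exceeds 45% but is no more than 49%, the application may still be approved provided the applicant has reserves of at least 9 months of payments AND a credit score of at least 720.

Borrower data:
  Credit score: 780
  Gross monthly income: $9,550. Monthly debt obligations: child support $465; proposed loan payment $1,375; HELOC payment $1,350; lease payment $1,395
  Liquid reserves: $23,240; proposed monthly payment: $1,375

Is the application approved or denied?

Credit score 780 ≥ 660 (meets base)
Total debts = (465 + 1,375 + 1,350 + 1,395) = 4,585. DTI: 4,585 ÷ 9,550 = 48%, over the 45% base limit.
Liquid reserves cover 23,240/1,375 = 16.9 months — ≥ 3 required
48% falls in the override range (45%–49%), so the compensating-factor test applies.
Reserves 16.9 ≥ 9 months; credit score 780 ≥ 720.
Both override conditions satisfied; DTI exception granted.

Approved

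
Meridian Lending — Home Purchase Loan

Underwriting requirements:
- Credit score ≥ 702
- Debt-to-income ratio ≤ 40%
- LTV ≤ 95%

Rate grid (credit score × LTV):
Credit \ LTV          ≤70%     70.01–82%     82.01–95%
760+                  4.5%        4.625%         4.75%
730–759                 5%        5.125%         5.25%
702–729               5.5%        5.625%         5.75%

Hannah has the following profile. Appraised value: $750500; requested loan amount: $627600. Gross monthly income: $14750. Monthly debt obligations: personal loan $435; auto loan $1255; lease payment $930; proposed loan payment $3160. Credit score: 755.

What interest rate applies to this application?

Credit score 755 ≥ 702; Total monthly debts = (435 + 1,255 + 930 + 3,160) = 5,780. DTI: 5,780 ÷ 14,750 = 39.2%, within the 40% cap
LTV: 627,600 ÷ 750,500 = 83.6%, within 95% cap
Row: 755 falls in 730–759. Column: 83.6% falls in 82.01–95%. Rate = 5.25%.

5.25%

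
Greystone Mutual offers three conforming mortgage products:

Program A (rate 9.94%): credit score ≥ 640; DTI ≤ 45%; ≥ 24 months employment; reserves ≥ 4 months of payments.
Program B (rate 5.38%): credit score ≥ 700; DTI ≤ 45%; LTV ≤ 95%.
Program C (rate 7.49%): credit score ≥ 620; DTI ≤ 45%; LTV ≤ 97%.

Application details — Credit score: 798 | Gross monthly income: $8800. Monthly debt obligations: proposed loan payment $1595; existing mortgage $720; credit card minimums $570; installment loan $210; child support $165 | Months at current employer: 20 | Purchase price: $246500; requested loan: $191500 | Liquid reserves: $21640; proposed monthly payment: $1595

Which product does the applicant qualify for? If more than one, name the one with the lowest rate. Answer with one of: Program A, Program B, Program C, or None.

Program B

Total debts = (1,595 + 720 + 570 + 210 + 165) = 3,260; DTI = 3,260/8,800 = 37%.
LTV = 191,500/246,500 = 77.7%.
Reserves = 21,640/1,595 = 13.6 months.
Program A: score 798 ≥ 640; DTI 37% ≤ 45%; employment 20 < 24 mo; reserves 13.6 ≥ 4 mo → does not qualify.
Program B: score 798 ≥ 700; DTI 37% ≤ 45%; LTV 77.7% ≤ 95% → qualifies.
Program C: score 798 ≥ 620; DTI 37% ≤ 45%; LTV 77.7% ≤ 97% → qualifies.
Qualifying: Program B, Program C. Lowest rate is 5.38% → Program B.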